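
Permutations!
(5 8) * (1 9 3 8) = (1 9 3 8 5) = [0, 9, 2, 8, 4, 1, 6, 7, 5, 3]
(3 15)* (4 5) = (3 15)(4 5) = [0, 1, 2, 15, 5, 4, 6, 7, 8, 9, 10, 11, 12, 13, 14, 3]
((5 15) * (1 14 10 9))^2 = ((1 14 10 9)(5 15))^2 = (15)(1 10)(9 14)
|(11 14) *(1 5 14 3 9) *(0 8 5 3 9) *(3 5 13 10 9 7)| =|(0 8 13 10 9 1 5 14 11 7 3)| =11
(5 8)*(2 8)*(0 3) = (0 3)(2 8 5) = [3, 1, 8, 0, 4, 2, 6, 7, 5]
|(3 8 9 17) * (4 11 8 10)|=|(3 10 4 11 8 9 17)|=7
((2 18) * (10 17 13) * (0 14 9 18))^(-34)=(0 14 9 18 2)(10 13 17)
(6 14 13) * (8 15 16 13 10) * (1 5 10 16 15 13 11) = [0, 5, 2, 3, 4, 10, 14, 7, 13, 9, 8, 1, 12, 6, 16, 15, 11] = (1 5 10 8 13 6 14 16 11)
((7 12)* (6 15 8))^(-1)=((6 15 8)(7 12))^(-1)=(6 8 15)(7 12)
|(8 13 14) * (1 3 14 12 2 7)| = |(1 3 14 8 13 12 2 7)| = 8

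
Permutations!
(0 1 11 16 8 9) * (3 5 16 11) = (0 1 3 5 16 8 9) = [1, 3, 2, 5, 4, 16, 6, 7, 9, 0, 10, 11, 12, 13, 14, 15, 8]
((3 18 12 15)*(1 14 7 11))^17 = ((1 14 7 11)(3 18 12 15))^17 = (1 14 7 11)(3 18 12 15)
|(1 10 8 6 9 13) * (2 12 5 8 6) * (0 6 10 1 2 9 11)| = |(0 6 11)(2 12 5 8 9 13)| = 6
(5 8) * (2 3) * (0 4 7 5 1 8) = (0 4 7 5)(1 8)(2 3) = [4, 8, 3, 2, 7, 0, 6, 5, 1]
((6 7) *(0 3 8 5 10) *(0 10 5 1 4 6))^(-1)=(10)(0 7 6 4 1 8 3)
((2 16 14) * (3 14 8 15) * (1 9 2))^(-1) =(1 14 3 15 8 16 2 9)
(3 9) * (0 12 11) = [12, 1, 2, 9, 4, 5, 6, 7, 8, 3, 10, 0, 11] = (0 12 11)(3 9)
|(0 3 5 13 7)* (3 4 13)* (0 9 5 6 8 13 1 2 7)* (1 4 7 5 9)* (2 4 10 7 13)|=20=|(0 13)(1 4 10 7)(2 5 3 6 8)|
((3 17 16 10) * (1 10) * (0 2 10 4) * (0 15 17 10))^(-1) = ((0 2)(1 4 15 17 16)(3 10))^(-1) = (0 2)(1 16 17 15 4)(3 10)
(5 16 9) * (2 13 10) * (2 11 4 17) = (2 13 10 11 4 17)(5 16 9) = [0, 1, 13, 3, 17, 16, 6, 7, 8, 5, 11, 4, 12, 10, 14, 15, 9, 2]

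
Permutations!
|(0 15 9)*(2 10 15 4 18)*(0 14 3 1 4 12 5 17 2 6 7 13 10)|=55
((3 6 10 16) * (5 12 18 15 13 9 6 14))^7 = (3 9 12 16 13 5 10 15 14 6 18)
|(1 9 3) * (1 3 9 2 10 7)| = |(1 2 10 7)| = 4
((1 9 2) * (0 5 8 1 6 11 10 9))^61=(0 5 8 1)(2 6 11 10 9)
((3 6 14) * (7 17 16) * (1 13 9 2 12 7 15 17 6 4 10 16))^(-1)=((1 13 9 2 12 7 6 14 3 4 10 16 15 17))^(-1)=(1 17 15 16 10 4 3 14 6 7 12 2 9 13)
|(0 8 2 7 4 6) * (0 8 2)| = |(0 2 7 4 6 8)| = 6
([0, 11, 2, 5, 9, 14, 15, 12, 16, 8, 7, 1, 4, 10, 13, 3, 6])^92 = [0, 1, 2, 5, 9, 14, 15, 12, 16, 8, 7, 11, 4, 10, 13, 3, 6]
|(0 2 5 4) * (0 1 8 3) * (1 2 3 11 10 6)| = 30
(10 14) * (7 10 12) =(7 10 14 12) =[0, 1, 2, 3, 4, 5, 6, 10, 8, 9, 14, 11, 7, 13, 12]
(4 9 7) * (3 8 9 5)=(3 8 9 7 4 5)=[0, 1, 2, 8, 5, 3, 6, 4, 9, 7]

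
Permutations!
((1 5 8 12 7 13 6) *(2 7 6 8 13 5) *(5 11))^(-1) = (1 6 12 8 13 5 11 7 2)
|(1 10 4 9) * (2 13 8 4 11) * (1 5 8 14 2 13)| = |(1 10 11 13 14 2)(4 9 5 8)| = 12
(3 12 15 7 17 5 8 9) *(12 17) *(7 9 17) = (3 7 12 15 9)(5 8 17) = [0, 1, 2, 7, 4, 8, 6, 12, 17, 3, 10, 11, 15, 13, 14, 9, 16, 5]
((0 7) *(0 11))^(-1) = ((0 7 11))^(-1) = (0 11 7)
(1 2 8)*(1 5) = (1 2 8 5) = [0, 2, 8, 3, 4, 1, 6, 7, 5]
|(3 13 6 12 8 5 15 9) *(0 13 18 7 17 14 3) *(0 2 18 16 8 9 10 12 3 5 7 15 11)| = 66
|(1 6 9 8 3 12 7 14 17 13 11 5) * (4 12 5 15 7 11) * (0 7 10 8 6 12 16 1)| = 30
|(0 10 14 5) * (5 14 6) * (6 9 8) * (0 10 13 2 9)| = |(14)(0 13 2 9 8 6 5 10)| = 8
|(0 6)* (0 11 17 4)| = 5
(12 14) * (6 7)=(6 7)(12 14)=[0, 1, 2, 3, 4, 5, 7, 6, 8, 9, 10, 11, 14, 13, 12]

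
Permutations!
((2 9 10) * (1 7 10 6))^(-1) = (1 6 9 2 10 7) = ((1 7 10 2 9 6))^(-1)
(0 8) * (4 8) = (0 4 8) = [4, 1, 2, 3, 8, 5, 6, 7, 0]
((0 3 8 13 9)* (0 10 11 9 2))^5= (13)(9 11 10)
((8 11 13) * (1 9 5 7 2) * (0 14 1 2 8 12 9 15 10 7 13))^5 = (0 7 1 11 10 14 8 15)(5 13 12 9)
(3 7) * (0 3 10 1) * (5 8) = (0 3 7 10 1)(5 8) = [3, 0, 2, 7, 4, 8, 6, 10, 5, 9, 1]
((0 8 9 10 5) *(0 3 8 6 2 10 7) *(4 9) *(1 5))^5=(0 5 7 1 9 10 4 2 8 6 3)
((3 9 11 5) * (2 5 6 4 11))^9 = (11)(2 5 3 9)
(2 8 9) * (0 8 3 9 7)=[8, 1, 3, 9, 4, 5, 6, 0, 7, 2]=(0 8 7)(2 3 9)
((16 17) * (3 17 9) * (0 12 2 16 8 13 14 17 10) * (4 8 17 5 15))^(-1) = ((17)(0 12 2 16 9 3 10)(4 8 13 14 5 15))^(-1) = (17)(0 10 3 9 16 2 12)(4 15 5 14 13 8)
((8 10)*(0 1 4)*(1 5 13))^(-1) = ((0 5 13 1 4)(8 10))^(-1) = (0 4 1 13 5)(8 10)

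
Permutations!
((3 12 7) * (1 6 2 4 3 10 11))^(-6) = ((1 6 2 4 3 12 7 10 11))^(-6) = (1 4 7)(2 12 11)(3 10 6)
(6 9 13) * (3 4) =[0, 1, 2, 4, 3, 5, 9, 7, 8, 13, 10, 11, 12, 6] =(3 4)(6 9 13)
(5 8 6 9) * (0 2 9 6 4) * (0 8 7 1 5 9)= (9)(0 2)(1 5 7)(4 8)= [2, 5, 0, 3, 8, 7, 6, 1, 4, 9]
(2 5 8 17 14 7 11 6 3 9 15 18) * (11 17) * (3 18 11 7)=(2 5 8 7 17 14 3 9 15 11 6 18)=[0, 1, 5, 9, 4, 8, 18, 17, 7, 15, 10, 6, 12, 13, 3, 11, 16, 14, 2]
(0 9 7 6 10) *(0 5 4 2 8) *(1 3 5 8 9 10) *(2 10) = [2, 3, 9, 5, 10, 4, 1, 6, 0, 7, 8] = (0 2 9 7 6 1 3 5 4 10 8)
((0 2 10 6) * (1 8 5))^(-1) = ((0 2 10 6)(1 8 5))^(-1) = (0 6 10 2)(1 5 8)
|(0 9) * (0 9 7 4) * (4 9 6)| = |(0 7 9 6 4)| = 5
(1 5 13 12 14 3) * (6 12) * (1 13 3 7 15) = (1 5 3 13 6 12 14 7 15) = [0, 5, 2, 13, 4, 3, 12, 15, 8, 9, 10, 11, 14, 6, 7, 1]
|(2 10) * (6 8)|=|(2 10)(6 8)|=2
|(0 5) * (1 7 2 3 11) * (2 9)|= 6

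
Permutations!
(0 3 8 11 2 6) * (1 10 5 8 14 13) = (0 3 14 13 1 10 5 8 11 2 6) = [3, 10, 6, 14, 4, 8, 0, 7, 11, 9, 5, 2, 12, 1, 13]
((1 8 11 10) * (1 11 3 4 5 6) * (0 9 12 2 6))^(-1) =((0 9 12 2 6 1 8 3 4 5)(10 11))^(-1) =(0 5 4 3 8 1 6 2 12 9)(10 11)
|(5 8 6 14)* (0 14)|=|(0 14 5 8 6)|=5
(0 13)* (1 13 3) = (0 3 1 13) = [3, 13, 2, 1, 4, 5, 6, 7, 8, 9, 10, 11, 12, 0]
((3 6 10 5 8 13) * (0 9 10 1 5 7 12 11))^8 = (0 10 12)(1 8 3)(5 13 6)(7 11 9) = ((0 9 10 7 12 11)(1 5 8 13 3 6))^8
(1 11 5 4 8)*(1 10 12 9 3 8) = (1 11 5 4)(3 8 10 12 9) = [0, 11, 2, 8, 1, 4, 6, 7, 10, 3, 12, 5, 9]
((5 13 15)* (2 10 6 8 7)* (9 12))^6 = (15)(2 10 6 8 7)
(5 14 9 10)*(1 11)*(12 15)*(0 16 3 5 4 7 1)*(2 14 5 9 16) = (0 2 14 16 3 9 10 4 7 1 11)(12 15) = [2, 11, 14, 9, 7, 5, 6, 1, 8, 10, 4, 0, 15, 13, 16, 12, 3]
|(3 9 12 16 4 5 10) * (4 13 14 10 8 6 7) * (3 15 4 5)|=36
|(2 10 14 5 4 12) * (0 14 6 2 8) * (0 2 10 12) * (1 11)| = 12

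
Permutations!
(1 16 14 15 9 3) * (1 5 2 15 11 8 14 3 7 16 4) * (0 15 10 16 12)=(0 15 9 7 12)(1 4)(2 10 16 3 5)(8 14 11)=[15, 4, 10, 5, 1, 2, 6, 12, 14, 7, 16, 8, 0, 13, 11, 9, 3]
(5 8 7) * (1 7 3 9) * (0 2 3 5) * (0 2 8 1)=(0 8 5 1 7 2 3 9)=[8, 7, 3, 9, 4, 1, 6, 2, 5, 0]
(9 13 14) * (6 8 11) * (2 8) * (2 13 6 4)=(2 8 11 4)(6 13 14 9)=[0, 1, 8, 3, 2, 5, 13, 7, 11, 6, 10, 4, 12, 14, 9]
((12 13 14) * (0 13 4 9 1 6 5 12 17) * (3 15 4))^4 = (17)(1 3)(4 5)(6 15)(9 12)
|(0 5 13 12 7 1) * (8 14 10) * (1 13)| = 3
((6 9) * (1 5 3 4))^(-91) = ((1 5 3 4)(6 9))^(-91) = (1 5 3 4)(6 9)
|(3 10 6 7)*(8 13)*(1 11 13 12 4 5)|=|(1 11 13 8 12 4 5)(3 10 6 7)|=28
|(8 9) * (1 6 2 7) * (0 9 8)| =4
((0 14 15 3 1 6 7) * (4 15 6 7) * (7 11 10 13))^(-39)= ((0 14 6 4 15 3 1 11 10 13 7))^(-39)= (0 3 7 15 13 4 10 6 11 14 1)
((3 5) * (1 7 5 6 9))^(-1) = ((1 7 5 3 6 9))^(-1) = (1 9 6 3 5 7)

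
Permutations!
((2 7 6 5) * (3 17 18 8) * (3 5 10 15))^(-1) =((2 7 6 10 15 3 17 18 8 5))^(-1) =(2 5 8 18 17 3 15 10 6 7)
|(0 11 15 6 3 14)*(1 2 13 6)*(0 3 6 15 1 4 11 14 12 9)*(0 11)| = 11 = |(0 14 3 12 9 11 1 2 13 15 4)|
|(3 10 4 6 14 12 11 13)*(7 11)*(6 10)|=14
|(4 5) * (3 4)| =3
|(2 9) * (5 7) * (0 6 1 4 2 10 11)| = |(0 6 1 4 2 9 10 11)(5 7)| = 8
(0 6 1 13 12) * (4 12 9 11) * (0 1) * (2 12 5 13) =[6, 2, 12, 3, 5, 13, 0, 7, 8, 11, 10, 4, 1, 9] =(0 6)(1 2 12)(4 5 13 9 11)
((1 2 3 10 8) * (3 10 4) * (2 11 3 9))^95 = (1 8 10 2 9 4 3 11)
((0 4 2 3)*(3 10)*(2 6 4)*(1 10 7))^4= ((0 2 7 1 10 3)(4 6))^4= (0 10 7)(1 2 3)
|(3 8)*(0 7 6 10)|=4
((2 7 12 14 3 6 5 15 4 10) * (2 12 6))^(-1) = (2 3 14 12 10 4 15 5 6 7)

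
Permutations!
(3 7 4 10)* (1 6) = (1 6)(3 7 4 10) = [0, 6, 2, 7, 10, 5, 1, 4, 8, 9, 3]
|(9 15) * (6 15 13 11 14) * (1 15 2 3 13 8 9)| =|(1 15)(2 3 13 11 14 6)(8 9)| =6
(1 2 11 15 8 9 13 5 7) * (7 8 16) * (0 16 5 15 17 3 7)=(0 16)(1 2 11 17 3 7)(5 8 9 13 15)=[16, 2, 11, 7, 4, 8, 6, 1, 9, 13, 10, 17, 12, 15, 14, 5, 0, 3]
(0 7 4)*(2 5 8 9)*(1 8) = (0 7 4)(1 8 9 2 5) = [7, 8, 5, 3, 0, 1, 6, 4, 9, 2]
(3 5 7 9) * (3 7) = (3 5)(7 9) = [0, 1, 2, 5, 4, 3, 6, 9, 8, 7]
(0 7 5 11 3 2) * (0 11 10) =(0 7 5 10)(2 11 3) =[7, 1, 11, 2, 4, 10, 6, 5, 8, 9, 0, 3]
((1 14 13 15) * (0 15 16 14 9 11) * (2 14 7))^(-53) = ((0 15 1 9 11)(2 14 13 16 7))^(-53) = (0 1 11 15 9)(2 13 7 14 16)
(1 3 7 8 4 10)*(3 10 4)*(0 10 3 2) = (0 10 1 3 7 8 2) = [10, 3, 0, 7, 4, 5, 6, 8, 2, 9, 1]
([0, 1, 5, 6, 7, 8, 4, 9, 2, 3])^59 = [0, 1, 8, 9, 6, 2, 3, 4, 5, 7]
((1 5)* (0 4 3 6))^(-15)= (0 4 3 6)(1 5)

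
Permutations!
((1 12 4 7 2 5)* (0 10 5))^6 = (0 7 12 5)(1 10 2 4)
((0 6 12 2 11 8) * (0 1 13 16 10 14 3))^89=((0 6 12 2 11 8 1 13 16 10 14 3))^89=(0 8 14 2 16 6 1 3 11 10 12 13)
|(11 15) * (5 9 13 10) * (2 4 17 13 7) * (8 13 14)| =|(2 4 17 14 8 13 10 5 9 7)(11 15)| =10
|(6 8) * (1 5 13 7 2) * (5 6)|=7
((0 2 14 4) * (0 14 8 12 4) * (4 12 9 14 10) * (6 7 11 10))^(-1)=(0 14 9 8 2)(4 10 11 7 6)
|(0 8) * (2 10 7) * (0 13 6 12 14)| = |(0 8 13 6 12 14)(2 10 7)| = 6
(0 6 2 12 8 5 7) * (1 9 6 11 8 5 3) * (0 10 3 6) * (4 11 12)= (0 12 5 7 10 3 1 9)(2 4 11 8 6)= [12, 9, 4, 1, 11, 7, 2, 10, 6, 0, 3, 8, 5]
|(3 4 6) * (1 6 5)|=|(1 6 3 4 5)|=5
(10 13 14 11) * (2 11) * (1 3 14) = (1 3 14 2 11 10 13) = [0, 3, 11, 14, 4, 5, 6, 7, 8, 9, 13, 10, 12, 1, 2]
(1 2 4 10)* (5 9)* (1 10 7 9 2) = (10)(2 4 7 9 5) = [0, 1, 4, 3, 7, 2, 6, 9, 8, 5, 10]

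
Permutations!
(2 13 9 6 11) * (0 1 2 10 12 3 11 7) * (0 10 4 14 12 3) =(0 1 2 13 9 6 7 10 3 11 4 14 12) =[1, 2, 13, 11, 14, 5, 7, 10, 8, 6, 3, 4, 0, 9, 12]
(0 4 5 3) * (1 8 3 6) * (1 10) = (0 4 5 6 10 1 8 3) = [4, 8, 2, 0, 5, 6, 10, 7, 3, 9, 1]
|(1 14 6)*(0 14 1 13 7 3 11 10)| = |(0 14 6 13 7 3 11 10)| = 8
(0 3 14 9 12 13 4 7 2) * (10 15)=(0 3 14 9 12 13 4 7 2)(10 15)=[3, 1, 0, 14, 7, 5, 6, 2, 8, 12, 15, 11, 13, 4, 9, 10]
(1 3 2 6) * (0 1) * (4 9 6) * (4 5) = (0 1 3 2 5 4 9 6) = [1, 3, 5, 2, 9, 4, 0, 7, 8, 6]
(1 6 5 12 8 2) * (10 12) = (1 6 5 10 12 8 2) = [0, 6, 1, 3, 4, 10, 5, 7, 2, 9, 12, 11, 8]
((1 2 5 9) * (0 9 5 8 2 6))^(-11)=((0 9 1 6)(2 8))^(-11)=(0 9 1 6)(2 8)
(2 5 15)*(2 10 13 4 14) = [0, 1, 5, 3, 14, 15, 6, 7, 8, 9, 13, 11, 12, 4, 2, 10] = (2 5 15 10 13 4 14)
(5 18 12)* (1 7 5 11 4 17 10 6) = (1 7 5 18 12 11 4 17 10 6) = [0, 7, 2, 3, 17, 18, 1, 5, 8, 9, 6, 4, 11, 13, 14, 15, 16, 10, 12]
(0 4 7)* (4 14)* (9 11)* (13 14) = (0 13 14 4 7)(9 11) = [13, 1, 2, 3, 7, 5, 6, 0, 8, 11, 10, 9, 12, 14, 4]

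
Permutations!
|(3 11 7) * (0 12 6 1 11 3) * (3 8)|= 6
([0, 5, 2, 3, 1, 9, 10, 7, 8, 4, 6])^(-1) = (1 4 9 5)(6 10)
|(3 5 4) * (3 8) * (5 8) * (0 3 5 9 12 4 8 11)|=|(0 3 11)(4 9 12)(5 8)|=6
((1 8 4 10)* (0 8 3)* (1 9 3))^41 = (0 3 9 10 4 8)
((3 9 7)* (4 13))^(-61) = (3 7 9)(4 13) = ((3 9 7)(4 13))^(-61)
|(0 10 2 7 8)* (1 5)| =|(0 10 2 7 8)(1 5)| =10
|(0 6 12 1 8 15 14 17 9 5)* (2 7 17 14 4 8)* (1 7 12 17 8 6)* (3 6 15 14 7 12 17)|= |(0 1 2 17 9 5)(3 6)(4 15)(7 8 14)|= 6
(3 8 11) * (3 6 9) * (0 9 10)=(0 9 3 8 11 6 10)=[9, 1, 2, 8, 4, 5, 10, 7, 11, 3, 0, 6]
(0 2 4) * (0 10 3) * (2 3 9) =[3, 1, 4, 0, 10, 5, 6, 7, 8, 2, 9] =(0 3)(2 4 10 9)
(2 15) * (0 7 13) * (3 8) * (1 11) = (0 7 13)(1 11)(2 15)(3 8) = [7, 11, 15, 8, 4, 5, 6, 13, 3, 9, 10, 1, 12, 0, 14, 2]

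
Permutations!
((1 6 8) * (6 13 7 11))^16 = (1 6 7)(8 11 13)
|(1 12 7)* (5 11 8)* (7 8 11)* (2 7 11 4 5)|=15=|(1 12 8 2 7)(4 5 11)|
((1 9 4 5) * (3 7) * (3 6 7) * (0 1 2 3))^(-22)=(0 3 2 5 4 9 1)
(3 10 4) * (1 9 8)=[0, 9, 2, 10, 3, 5, 6, 7, 1, 8, 4]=(1 9 8)(3 10 4)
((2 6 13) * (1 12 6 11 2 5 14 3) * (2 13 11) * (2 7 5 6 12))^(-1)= ((1 2 7 5 14 3)(6 11 13))^(-1)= (1 3 14 5 7 2)(6 13 11)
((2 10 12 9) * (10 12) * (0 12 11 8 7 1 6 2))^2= (0 9 12)(1 2 8)(6 11 7)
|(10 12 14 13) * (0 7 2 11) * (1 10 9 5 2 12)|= |(0 7 12 14 13 9 5 2 11)(1 10)|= 18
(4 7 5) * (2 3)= (2 3)(4 7 5)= [0, 1, 3, 2, 7, 4, 6, 5]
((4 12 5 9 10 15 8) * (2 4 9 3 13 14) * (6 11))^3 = ((2 4 12 5 3 13 14)(6 11)(8 9 10 15))^3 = (2 5 14 12 13 4 3)(6 11)(8 15 10 9)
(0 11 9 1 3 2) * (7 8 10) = (0 11 9 1 3 2)(7 8 10) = [11, 3, 0, 2, 4, 5, 6, 8, 10, 1, 7, 9]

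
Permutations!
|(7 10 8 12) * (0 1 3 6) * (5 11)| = |(0 1 3 6)(5 11)(7 10 8 12)| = 4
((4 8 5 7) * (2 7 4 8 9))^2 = (2 8 4)(5 9 7)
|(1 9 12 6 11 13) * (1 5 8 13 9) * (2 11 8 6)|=4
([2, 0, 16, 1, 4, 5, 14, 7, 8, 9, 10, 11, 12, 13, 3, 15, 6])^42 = (16)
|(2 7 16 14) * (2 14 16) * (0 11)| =|(16)(0 11)(2 7)| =2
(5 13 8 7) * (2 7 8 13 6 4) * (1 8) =(13)(1 8)(2 7 5 6 4) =[0, 8, 7, 3, 2, 6, 4, 5, 1, 9, 10, 11, 12, 13]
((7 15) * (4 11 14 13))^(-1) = (4 13 14 11)(7 15)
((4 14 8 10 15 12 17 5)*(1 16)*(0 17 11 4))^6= ((0 17 5)(1 16)(4 14 8 10 15 12 11))^6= (17)(4 11 12 15 10 8 14)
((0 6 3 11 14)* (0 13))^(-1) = (0 13 14 11 3 6) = ((0 6 3 11 14 13))^(-1)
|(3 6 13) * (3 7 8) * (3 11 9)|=|(3 6 13 7 8 11 9)|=7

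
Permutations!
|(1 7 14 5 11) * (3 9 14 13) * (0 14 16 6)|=|(0 14 5 11 1 7 13 3 9 16 6)|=11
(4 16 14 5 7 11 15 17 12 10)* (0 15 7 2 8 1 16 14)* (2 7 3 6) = [15, 16, 8, 6, 14, 7, 2, 11, 1, 9, 4, 3, 10, 13, 5, 17, 0, 12] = (0 15 17 12 10 4 14 5 7 11 3 6 2 8 1 16)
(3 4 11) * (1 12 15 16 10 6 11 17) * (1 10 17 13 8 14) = (1 12 15 16 17 10 6 11 3 4 13 8 14) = [0, 12, 2, 4, 13, 5, 11, 7, 14, 9, 6, 3, 15, 8, 1, 16, 17, 10]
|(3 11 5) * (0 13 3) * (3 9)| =6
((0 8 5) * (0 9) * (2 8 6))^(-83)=(0 6 2 8 5 9)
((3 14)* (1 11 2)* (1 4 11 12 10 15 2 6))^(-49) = (1 6 11 4 2 15 10 12)(3 14)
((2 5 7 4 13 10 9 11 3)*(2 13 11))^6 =(2 13 4)(3 7 9)(5 10 11)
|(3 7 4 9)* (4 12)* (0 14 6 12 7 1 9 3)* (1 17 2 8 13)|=12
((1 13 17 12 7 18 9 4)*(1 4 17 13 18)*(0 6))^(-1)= ((0 6)(1 18 9 17 12 7))^(-1)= (0 6)(1 7 12 17 9 18)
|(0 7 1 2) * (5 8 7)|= 6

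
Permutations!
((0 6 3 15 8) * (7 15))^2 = (0 3 15)(6 7 8)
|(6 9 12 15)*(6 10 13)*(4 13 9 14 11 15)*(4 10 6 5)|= |(4 13 5)(6 14 11 15)(9 12 10)|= 12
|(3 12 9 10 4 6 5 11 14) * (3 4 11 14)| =20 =|(3 12 9 10 11)(4 6 5 14)|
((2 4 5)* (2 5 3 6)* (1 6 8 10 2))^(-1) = (1 6)(2 10 8 3 4)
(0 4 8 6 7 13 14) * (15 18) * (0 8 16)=(0 4 16)(6 7 13 14 8)(15 18)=[4, 1, 2, 3, 16, 5, 7, 13, 6, 9, 10, 11, 12, 14, 8, 18, 0, 17, 15]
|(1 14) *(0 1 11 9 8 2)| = |(0 1 14 11 9 8 2)| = 7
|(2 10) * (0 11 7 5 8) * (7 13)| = |(0 11 13 7 5 8)(2 10)| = 6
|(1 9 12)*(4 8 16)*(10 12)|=12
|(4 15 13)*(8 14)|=|(4 15 13)(8 14)|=6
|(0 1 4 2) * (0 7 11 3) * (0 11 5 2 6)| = 12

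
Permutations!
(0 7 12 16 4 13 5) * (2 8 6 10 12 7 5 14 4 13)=(0 5)(2 8 6 10 12 16 13 14 4)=[5, 1, 8, 3, 2, 0, 10, 7, 6, 9, 12, 11, 16, 14, 4, 15, 13]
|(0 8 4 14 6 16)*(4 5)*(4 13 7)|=9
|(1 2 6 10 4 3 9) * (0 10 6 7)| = |(0 10 4 3 9 1 2 7)| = 8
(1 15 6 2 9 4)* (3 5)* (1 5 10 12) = (1 15 6 2 9 4 5 3 10 12) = [0, 15, 9, 10, 5, 3, 2, 7, 8, 4, 12, 11, 1, 13, 14, 6]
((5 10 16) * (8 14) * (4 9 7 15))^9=(16)(4 9 7 15)(8 14)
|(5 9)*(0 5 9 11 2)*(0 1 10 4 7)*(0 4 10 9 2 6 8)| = |(0 5 11 6 8)(1 9 2)(4 7)| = 30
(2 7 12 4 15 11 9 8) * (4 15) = (2 7 12 15 11 9 8) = [0, 1, 7, 3, 4, 5, 6, 12, 2, 8, 10, 9, 15, 13, 14, 11]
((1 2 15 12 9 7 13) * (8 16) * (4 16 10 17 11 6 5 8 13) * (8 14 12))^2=((1 2 15 8 10 17 11 6 5 14 12 9 7 4 16 13))^2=(1 15 10 11 5 12 7 16)(2 8 17 6 14 9 4 13)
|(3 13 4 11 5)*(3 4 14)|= |(3 13 14)(4 11 5)|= 3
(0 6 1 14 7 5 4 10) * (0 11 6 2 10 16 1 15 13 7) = (0 2 10 11 6 15 13 7 5 4 16 1 14) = [2, 14, 10, 3, 16, 4, 15, 5, 8, 9, 11, 6, 12, 7, 0, 13, 1]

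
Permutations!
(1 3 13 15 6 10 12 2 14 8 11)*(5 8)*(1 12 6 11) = [0, 3, 14, 13, 4, 8, 10, 7, 1, 9, 6, 12, 2, 15, 5, 11] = (1 3 13 15 11 12 2 14 5 8)(6 10)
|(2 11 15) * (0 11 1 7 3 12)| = |(0 11 15 2 1 7 3 12)| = 8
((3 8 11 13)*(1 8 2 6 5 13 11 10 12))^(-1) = (1 12 10 8)(2 3 13 5 6)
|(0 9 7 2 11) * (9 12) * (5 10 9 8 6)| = |(0 12 8 6 5 10 9 7 2 11)| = 10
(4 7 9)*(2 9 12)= (2 9 4 7 12)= [0, 1, 9, 3, 7, 5, 6, 12, 8, 4, 10, 11, 2]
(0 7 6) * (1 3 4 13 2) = (0 7 6)(1 3 4 13 2) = [7, 3, 1, 4, 13, 5, 0, 6, 8, 9, 10, 11, 12, 2]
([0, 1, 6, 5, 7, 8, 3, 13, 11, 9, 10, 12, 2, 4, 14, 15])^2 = (15)(2 3 8 12 6 5 11)(4 13 7)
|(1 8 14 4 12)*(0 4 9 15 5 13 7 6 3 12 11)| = |(0 4 11)(1 8 14 9 15 5 13 7 6 3 12)| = 33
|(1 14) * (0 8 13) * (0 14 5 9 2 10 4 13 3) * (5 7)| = |(0 8 3)(1 7 5 9 2 10 4 13 14)| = 9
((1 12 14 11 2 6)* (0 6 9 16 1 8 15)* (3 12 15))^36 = (16)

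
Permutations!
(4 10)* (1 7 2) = (1 7 2)(4 10) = [0, 7, 1, 3, 10, 5, 6, 2, 8, 9, 4]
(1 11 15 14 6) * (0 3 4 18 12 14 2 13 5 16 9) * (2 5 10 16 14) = (0 3 4 18 12 2 13 10 16 9)(1 11 15 5 14 6) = [3, 11, 13, 4, 18, 14, 1, 7, 8, 0, 16, 15, 2, 10, 6, 5, 9, 17, 12]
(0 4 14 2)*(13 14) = (0 4 13 14 2) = [4, 1, 0, 3, 13, 5, 6, 7, 8, 9, 10, 11, 12, 14, 2]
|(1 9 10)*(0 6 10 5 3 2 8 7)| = 10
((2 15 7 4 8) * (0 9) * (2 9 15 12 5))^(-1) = (0 9 8 4 7 15)(2 5 12)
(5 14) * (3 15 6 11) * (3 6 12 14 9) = [0, 1, 2, 15, 4, 9, 11, 7, 8, 3, 10, 6, 14, 13, 5, 12] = (3 15 12 14 5 9)(6 11)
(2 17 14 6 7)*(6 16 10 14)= [0, 1, 17, 3, 4, 5, 7, 2, 8, 9, 14, 11, 12, 13, 16, 15, 10, 6]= (2 17 6 7)(10 14 16)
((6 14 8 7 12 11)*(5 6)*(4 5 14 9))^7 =((4 5 6 9)(7 12 11 14 8))^7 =(4 9 6 5)(7 11 8 12 14)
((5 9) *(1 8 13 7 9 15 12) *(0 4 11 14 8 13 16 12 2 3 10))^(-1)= (0 10 3 2 15 5 9 7 13 1 12 16 8 14 11 4)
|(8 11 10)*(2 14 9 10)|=6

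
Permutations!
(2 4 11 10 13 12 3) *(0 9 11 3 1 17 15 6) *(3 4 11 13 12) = [9, 17, 11, 2, 4, 5, 0, 7, 8, 13, 12, 10, 1, 3, 14, 6, 16, 15] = (0 9 13 3 2 11 10 12 1 17 15 6)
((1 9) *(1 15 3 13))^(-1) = (1 13 3 15 9)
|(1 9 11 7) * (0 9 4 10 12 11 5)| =6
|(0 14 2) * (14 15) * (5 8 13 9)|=|(0 15 14 2)(5 8 13 9)|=4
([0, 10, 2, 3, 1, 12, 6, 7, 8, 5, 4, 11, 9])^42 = [0, 1, 2, 3, 4, 5, 6, 7, 8, 9, 10, 11, 12]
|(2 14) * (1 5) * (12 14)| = 6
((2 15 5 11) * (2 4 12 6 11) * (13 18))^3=((2 15 5)(4 12 6 11)(13 18))^3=(4 11 6 12)(13 18)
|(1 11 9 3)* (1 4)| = 5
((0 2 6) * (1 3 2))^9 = ((0 1 3 2 6))^9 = (0 6 2 3 1)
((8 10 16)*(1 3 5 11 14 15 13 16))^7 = (1 16 14 3 8 15 5 10 13 11) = ((1 3 5 11 14 15 13 16 8 10))^7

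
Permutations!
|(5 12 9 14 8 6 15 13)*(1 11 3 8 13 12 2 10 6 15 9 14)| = 13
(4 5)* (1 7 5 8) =(1 7 5 4 8) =[0, 7, 2, 3, 8, 4, 6, 5, 1]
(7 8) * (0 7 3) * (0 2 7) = (2 7 8 3) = [0, 1, 7, 2, 4, 5, 6, 8, 3]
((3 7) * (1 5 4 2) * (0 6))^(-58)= (7)(1 4)(2 5)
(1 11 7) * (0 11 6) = (0 11 7 1 6) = [11, 6, 2, 3, 4, 5, 0, 1, 8, 9, 10, 7]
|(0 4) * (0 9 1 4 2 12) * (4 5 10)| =15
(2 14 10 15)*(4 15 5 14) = (2 4 15)(5 14 10) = [0, 1, 4, 3, 15, 14, 6, 7, 8, 9, 5, 11, 12, 13, 10, 2]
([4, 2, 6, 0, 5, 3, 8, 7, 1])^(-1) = [3, 8, 1, 5, 0, 4, 2, 7, 6]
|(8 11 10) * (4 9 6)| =3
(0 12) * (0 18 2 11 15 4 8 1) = (0 12 18 2 11 15 4 8 1) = [12, 0, 11, 3, 8, 5, 6, 7, 1, 9, 10, 15, 18, 13, 14, 4, 16, 17, 2]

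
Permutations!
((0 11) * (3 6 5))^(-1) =((0 11)(3 6 5))^(-1) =(0 11)(3 5 6)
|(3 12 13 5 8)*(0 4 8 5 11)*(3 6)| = 8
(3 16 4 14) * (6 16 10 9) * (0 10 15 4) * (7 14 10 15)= (0 15 4 10 9 6 16)(3 7 14)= [15, 1, 2, 7, 10, 5, 16, 14, 8, 6, 9, 11, 12, 13, 3, 4, 0]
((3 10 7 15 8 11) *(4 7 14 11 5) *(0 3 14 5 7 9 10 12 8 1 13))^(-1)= (0 13 1 15 7 8 12 3)(4 5 10 9)(11 14)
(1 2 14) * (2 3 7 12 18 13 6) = (1 3 7 12 18 13 6 2 14) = [0, 3, 14, 7, 4, 5, 2, 12, 8, 9, 10, 11, 18, 6, 1, 15, 16, 17, 13]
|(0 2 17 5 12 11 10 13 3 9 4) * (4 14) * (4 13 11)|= |(0 2 17 5 12 4)(3 9 14 13)(10 11)|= 12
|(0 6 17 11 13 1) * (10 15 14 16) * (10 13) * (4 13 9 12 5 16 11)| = 12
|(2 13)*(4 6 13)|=4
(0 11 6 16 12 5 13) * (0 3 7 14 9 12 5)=(0 11 6 16 5 13 3 7 14 9 12)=[11, 1, 2, 7, 4, 13, 16, 14, 8, 12, 10, 6, 0, 3, 9, 15, 5]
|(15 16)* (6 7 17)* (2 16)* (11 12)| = |(2 16 15)(6 7 17)(11 12)| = 6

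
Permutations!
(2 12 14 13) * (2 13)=(2 12 14)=[0, 1, 12, 3, 4, 5, 6, 7, 8, 9, 10, 11, 14, 13, 2]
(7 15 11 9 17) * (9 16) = (7 15 11 16 9 17) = [0, 1, 2, 3, 4, 5, 6, 15, 8, 17, 10, 16, 12, 13, 14, 11, 9, 7]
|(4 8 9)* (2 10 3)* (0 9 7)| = 15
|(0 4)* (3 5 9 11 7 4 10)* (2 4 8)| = |(0 10 3 5 9 11 7 8 2 4)| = 10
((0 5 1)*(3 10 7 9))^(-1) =(0 1 5)(3 9 7 10)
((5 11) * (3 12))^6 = (12)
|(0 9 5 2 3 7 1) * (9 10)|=8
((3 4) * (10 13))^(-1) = (3 4)(10 13)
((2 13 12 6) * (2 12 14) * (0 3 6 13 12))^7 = ((0 3 6)(2 12 13 14))^7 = (0 3 6)(2 14 13 12)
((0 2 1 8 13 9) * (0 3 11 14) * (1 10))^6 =(0 9 10 11 8)(1 14 13 2 3)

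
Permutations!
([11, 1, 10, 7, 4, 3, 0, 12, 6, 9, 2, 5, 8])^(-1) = (0 6 8 12 7 3 5 11)(2 10)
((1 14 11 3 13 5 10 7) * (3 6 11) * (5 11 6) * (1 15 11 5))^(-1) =(1 11 15 7 10 5 13 3 14)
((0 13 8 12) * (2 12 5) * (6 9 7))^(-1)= ((0 13 8 5 2 12)(6 9 7))^(-1)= (0 12 2 5 8 13)(6 7 9)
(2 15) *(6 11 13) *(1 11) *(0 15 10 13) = (0 15 2 10 13 6 1 11) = [15, 11, 10, 3, 4, 5, 1, 7, 8, 9, 13, 0, 12, 6, 14, 2]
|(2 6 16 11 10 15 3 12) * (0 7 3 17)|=11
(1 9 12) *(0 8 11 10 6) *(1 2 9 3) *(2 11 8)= (0 2 9 12 11 10 6)(1 3)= [2, 3, 9, 1, 4, 5, 0, 7, 8, 12, 6, 10, 11]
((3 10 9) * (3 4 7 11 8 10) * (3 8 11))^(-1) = (11)(3 7 4 9 10 8)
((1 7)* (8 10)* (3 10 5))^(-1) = ((1 7)(3 10 8 5))^(-1) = (1 7)(3 5 8 10)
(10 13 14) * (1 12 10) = [0, 12, 2, 3, 4, 5, 6, 7, 8, 9, 13, 11, 10, 14, 1] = (1 12 10 13 14)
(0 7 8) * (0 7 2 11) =(0 2 11)(7 8) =[2, 1, 11, 3, 4, 5, 6, 8, 7, 9, 10, 0]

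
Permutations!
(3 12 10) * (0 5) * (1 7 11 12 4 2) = [5, 7, 1, 4, 2, 0, 6, 11, 8, 9, 3, 12, 10] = (0 5)(1 7 11 12 10 3 4 2)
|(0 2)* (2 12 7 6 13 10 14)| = 8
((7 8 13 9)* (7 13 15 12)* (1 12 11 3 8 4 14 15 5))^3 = (1 4 11 5 7 15 8 12 14 3)(9 13)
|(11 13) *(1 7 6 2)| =4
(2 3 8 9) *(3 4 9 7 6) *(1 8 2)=(1 8 7 6 3 2 4 9)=[0, 8, 4, 2, 9, 5, 3, 6, 7, 1]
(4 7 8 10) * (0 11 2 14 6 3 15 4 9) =(0 11 2 14 6 3 15 4 7 8 10 9) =[11, 1, 14, 15, 7, 5, 3, 8, 10, 0, 9, 2, 12, 13, 6, 4]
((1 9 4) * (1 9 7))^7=(1 7)(4 9)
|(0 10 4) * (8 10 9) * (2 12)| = 10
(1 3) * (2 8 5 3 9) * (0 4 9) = (0 4 9 2 8 5 3 1) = [4, 0, 8, 1, 9, 3, 6, 7, 5, 2]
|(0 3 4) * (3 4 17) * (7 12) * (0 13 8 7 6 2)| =8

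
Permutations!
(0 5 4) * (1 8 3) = [5, 8, 2, 1, 0, 4, 6, 7, 3] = (0 5 4)(1 8 3)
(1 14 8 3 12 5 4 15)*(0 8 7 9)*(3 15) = (0 8 15 1 14 7 9)(3 12 5 4) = [8, 14, 2, 12, 3, 4, 6, 9, 15, 0, 10, 11, 5, 13, 7, 1]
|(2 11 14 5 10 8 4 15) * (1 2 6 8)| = |(1 2 11 14 5 10)(4 15 6 8)| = 12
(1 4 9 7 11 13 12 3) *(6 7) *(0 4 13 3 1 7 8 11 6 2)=[4, 13, 0, 7, 9, 5, 8, 6, 11, 2, 10, 3, 1, 12]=(0 4 9 2)(1 13 12)(3 7 6 8 11)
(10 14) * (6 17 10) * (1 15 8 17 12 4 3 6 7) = [0, 15, 2, 6, 3, 5, 12, 1, 17, 9, 14, 11, 4, 13, 7, 8, 16, 10] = (1 15 8 17 10 14 7)(3 6 12 4)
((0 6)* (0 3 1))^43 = ((0 6 3 1))^43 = (0 1 3 6)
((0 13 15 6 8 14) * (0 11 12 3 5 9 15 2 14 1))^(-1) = ((0 13 2 14 11 12 3 5 9 15 6 8 1))^(-1) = (0 1 8 6 15 9 5 3 12 11 14 2 13)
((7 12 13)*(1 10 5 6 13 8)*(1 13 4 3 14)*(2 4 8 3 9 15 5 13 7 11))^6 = (1 9 12 11 6)(2 8 10 15 3)(4 7 13 5 14)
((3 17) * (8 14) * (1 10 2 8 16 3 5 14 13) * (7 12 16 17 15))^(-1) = (1 13 8 2 10)(3 16 12 7 15)(5 17 14)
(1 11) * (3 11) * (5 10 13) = (1 3 11)(5 10 13) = [0, 3, 2, 11, 4, 10, 6, 7, 8, 9, 13, 1, 12, 5]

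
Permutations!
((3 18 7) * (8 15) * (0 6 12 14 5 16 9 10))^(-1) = (0 10 9 16 5 14 12 6)(3 7 18)(8 15)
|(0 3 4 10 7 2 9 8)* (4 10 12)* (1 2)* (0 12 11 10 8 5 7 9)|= 12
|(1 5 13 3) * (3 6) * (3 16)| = 6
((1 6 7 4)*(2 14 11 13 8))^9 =(1 6 7 4)(2 8 13 11 14) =((1 6 7 4)(2 14 11 13 8))^9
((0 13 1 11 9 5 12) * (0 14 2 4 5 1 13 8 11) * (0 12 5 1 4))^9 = ((0 8 11 9 4 1 12 14 2))^9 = (14)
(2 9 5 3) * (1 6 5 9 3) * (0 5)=(9)(0 5 1 6)(2 3)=[5, 6, 3, 2, 4, 1, 0, 7, 8, 9]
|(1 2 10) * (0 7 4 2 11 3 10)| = 4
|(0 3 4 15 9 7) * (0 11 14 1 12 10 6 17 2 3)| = |(1 12 10 6 17 2 3 4 15 9 7 11 14)| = 13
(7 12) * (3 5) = (3 5)(7 12) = [0, 1, 2, 5, 4, 3, 6, 12, 8, 9, 10, 11, 7]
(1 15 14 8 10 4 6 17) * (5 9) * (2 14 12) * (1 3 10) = (1 15 12 2 14 8)(3 10 4 6 17)(5 9) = [0, 15, 14, 10, 6, 9, 17, 7, 1, 5, 4, 11, 2, 13, 8, 12, 16, 3]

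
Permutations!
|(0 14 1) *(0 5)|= 4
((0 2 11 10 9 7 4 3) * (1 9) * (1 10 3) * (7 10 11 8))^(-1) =(0 3 11 10 9 1 4 7 8 2)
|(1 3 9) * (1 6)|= |(1 3 9 6)|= 4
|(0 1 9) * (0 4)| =4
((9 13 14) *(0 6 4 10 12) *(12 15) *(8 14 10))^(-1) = ((0 6 4 8 14 9 13 10 15 12))^(-1) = (0 12 15 10 13 9 14 8 4 6)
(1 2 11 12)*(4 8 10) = (1 2 11 12)(4 8 10) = [0, 2, 11, 3, 8, 5, 6, 7, 10, 9, 4, 12, 1]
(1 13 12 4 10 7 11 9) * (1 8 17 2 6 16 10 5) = (1 13 12 4 5)(2 6 16 10 7 11 9 8 17) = [0, 13, 6, 3, 5, 1, 16, 11, 17, 8, 7, 9, 4, 12, 14, 15, 10, 2]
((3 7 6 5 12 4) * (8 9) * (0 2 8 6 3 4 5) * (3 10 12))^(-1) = (0 6 9 8 2)(3 5 12 10 7)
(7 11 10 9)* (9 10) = (7 11 9) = [0, 1, 2, 3, 4, 5, 6, 11, 8, 7, 10, 9]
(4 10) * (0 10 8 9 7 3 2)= (0 10 4 8 9 7 3 2)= [10, 1, 0, 2, 8, 5, 6, 3, 9, 7, 4]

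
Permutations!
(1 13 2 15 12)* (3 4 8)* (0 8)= (0 8 3 4)(1 13 2 15 12)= [8, 13, 15, 4, 0, 5, 6, 7, 3, 9, 10, 11, 1, 2, 14, 12]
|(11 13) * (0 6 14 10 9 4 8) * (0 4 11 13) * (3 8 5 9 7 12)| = |(0 6 14 10 7 12 3 8 4 5 9 11)| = 12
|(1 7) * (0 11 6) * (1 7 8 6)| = |(0 11 1 8 6)| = 5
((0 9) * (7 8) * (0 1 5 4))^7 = ((0 9 1 5 4)(7 8))^7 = (0 1 4 9 5)(7 8)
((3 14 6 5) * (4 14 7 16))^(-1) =((3 7 16 4 14 6 5))^(-1) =(3 5 6 14 4 16 7)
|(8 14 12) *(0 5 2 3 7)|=15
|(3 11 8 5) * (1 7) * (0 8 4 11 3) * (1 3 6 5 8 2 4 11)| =8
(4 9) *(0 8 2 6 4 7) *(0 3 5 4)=(0 8 2 6)(3 5 4 9 7)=[8, 1, 6, 5, 9, 4, 0, 3, 2, 7]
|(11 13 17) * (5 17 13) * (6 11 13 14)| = |(5 17 13 14 6 11)| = 6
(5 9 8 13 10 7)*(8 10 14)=[0, 1, 2, 3, 4, 9, 6, 5, 13, 10, 7, 11, 12, 14, 8]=(5 9 10 7)(8 13 14)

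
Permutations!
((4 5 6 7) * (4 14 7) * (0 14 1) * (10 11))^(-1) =((0 14 7 1)(4 5 6)(10 11))^(-1) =(0 1 7 14)(4 6 5)(10 11)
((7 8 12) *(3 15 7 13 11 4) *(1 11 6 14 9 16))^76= (1 9 6 12 7 3 11 16 14 13 8 15 4)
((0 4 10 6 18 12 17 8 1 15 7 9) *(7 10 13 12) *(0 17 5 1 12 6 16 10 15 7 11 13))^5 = ((0 4)(1 7 9 17 8 12 5)(6 18 11 13)(10 16))^5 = (0 4)(1 12 17 7 5 8 9)(6 18 11 13)(10 16)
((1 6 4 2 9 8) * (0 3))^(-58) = (1 4 9)(2 8 6)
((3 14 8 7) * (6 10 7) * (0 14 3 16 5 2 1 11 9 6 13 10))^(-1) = ((0 14 8 13 10 7 16 5 2 1 11 9 6))^(-1) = (0 6 9 11 1 2 5 16 7 10 13 8 14)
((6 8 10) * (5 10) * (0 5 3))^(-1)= ((0 5 10 6 8 3))^(-1)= (0 3 8 6 10 5)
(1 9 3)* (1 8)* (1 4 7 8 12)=[0, 9, 2, 12, 7, 5, 6, 8, 4, 3, 10, 11, 1]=(1 9 3 12)(4 7 8)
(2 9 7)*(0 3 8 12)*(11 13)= (0 3 8 12)(2 9 7)(11 13)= [3, 1, 9, 8, 4, 5, 6, 2, 12, 7, 10, 13, 0, 11]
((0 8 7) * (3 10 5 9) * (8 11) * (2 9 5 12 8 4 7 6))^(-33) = ((0 11 4 7)(2 9 3 10 12 8 6))^(-33) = (0 7 4 11)(2 3 12 6 9 10 8)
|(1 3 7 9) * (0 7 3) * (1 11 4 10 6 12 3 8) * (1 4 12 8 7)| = |(0 1)(3 7 9 11 12)(4 10 6 8)| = 20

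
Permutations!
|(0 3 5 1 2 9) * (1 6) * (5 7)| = 8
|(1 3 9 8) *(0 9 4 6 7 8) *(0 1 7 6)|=10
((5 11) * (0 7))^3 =(0 7)(5 11) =((0 7)(5 11))^3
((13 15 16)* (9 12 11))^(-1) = ((9 12 11)(13 15 16))^(-1) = (9 11 12)(13 16 15)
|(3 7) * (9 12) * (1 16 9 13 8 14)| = |(1 16 9 12 13 8 14)(3 7)| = 14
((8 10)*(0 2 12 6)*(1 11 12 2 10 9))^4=((0 10 8 9 1 11 12 6))^4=(0 1)(6 9)(8 12)(10 11)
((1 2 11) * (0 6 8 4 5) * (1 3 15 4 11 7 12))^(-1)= (0 5 4 15 3 11 8 6)(1 12 7 2)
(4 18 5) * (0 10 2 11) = (0 10 2 11)(4 18 5) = [10, 1, 11, 3, 18, 4, 6, 7, 8, 9, 2, 0, 12, 13, 14, 15, 16, 17, 5]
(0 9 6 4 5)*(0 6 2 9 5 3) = (0 5 6 4 3)(2 9) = [5, 1, 9, 0, 3, 6, 4, 7, 8, 2]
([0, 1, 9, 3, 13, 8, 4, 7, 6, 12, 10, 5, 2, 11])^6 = (13)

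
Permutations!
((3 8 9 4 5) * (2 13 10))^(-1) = ((2 13 10)(3 8 9 4 5))^(-1) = (2 10 13)(3 5 4 9 8)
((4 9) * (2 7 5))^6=((2 7 5)(4 9))^6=(9)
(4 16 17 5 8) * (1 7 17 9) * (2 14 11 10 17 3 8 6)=(1 7 3 8 4 16 9)(2 14 11 10 17 5 6)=[0, 7, 14, 8, 16, 6, 2, 3, 4, 1, 17, 10, 12, 13, 11, 15, 9, 5]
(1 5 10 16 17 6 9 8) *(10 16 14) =(1 5 16 17 6 9 8)(10 14) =[0, 5, 2, 3, 4, 16, 9, 7, 1, 8, 14, 11, 12, 13, 10, 15, 17, 6]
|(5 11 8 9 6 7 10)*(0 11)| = 8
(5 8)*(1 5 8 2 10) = (1 5 2 10) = [0, 5, 10, 3, 4, 2, 6, 7, 8, 9, 1]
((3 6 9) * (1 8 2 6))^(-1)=((1 8 2 6 9 3))^(-1)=(1 3 9 6 2 8)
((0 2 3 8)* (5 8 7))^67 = ((0 2 3 7 5 8))^67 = (0 2 3 7 5 8)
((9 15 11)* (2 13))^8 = (9 11 15)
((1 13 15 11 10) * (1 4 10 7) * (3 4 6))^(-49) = (1 13 15 11 7)(3 6 10 4)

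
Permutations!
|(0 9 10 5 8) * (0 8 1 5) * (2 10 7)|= 10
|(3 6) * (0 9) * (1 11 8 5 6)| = |(0 9)(1 11 8 5 6 3)| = 6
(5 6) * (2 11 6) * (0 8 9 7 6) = (0 8 9 7 6 5 2 11) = [8, 1, 11, 3, 4, 2, 5, 6, 9, 7, 10, 0]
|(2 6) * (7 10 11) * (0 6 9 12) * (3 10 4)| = 5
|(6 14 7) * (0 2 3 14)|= 6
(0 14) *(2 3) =(0 14)(2 3) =[14, 1, 3, 2, 4, 5, 6, 7, 8, 9, 10, 11, 12, 13, 0]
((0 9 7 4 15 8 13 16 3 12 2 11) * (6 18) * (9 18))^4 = (0 7 13 2 6 15 3)(4 16 11 9 8 12 18)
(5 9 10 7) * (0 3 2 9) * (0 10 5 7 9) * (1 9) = (0 3 2)(1 9 5 10) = [3, 9, 0, 2, 4, 10, 6, 7, 8, 5, 1]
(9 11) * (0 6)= (0 6)(9 11)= [6, 1, 2, 3, 4, 5, 0, 7, 8, 11, 10, 9]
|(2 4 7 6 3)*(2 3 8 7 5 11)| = 12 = |(2 4 5 11)(6 8 7)|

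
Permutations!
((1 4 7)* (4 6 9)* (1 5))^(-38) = ((1 6 9 4 7 5))^(-38) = (1 7 9)(4 6 5)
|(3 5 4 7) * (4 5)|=|(3 4 7)|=3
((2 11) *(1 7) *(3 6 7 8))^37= (1 3 7 8 6)(2 11)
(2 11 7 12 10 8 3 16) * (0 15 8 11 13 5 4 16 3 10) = (0 15 8 10 11 7 12)(2 13 5 4 16) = [15, 1, 13, 3, 16, 4, 6, 12, 10, 9, 11, 7, 0, 5, 14, 8, 2]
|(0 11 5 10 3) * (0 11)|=4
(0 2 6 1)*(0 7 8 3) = (0 2 6 1 7 8 3) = [2, 7, 6, 0, 4, 5, 1, 8, 3]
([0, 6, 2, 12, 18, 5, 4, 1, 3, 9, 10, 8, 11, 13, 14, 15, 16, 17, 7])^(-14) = [0, 6, 2, 11, 18, 5, 4, 1, 12, 9, 10, 3, 8, 13, 14, 15, 16, 17, 7]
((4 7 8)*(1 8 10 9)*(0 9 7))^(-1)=((0 9 1 8 4)(7 10))^(-1)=(0 4 8 1 9)(7 10)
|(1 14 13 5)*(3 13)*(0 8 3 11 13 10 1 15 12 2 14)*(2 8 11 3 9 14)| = 12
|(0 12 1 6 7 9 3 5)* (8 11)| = |(0 12 1 6 7 9 3 5)(8 11)| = 8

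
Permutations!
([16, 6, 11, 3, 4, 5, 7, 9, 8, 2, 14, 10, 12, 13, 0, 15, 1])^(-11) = [14, 16, 9, 3, 4, 5, 1, 6, 8, 7, 11, 2, 12, 13, 10, 15, 0]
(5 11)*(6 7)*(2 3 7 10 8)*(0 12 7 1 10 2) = [12, 10, 3, 1, 4, 11, 2, 6, 0, 9, 8, 5, 7] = (0 12 7 6 2 3 1 10 8)(5 11)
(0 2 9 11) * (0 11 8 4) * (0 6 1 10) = (11)(0 2 9 8 4 6 1 10) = [2, 10, 9, 3, 6, 5, 1, 7, 4, 8, 0, 11]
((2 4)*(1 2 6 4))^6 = (6)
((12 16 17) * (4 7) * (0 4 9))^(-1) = ((0 4 7 9)(12 16 17))^(-1) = (0 9 7 4)(12 17 16)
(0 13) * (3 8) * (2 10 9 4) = (0 13)(2 10 9 4)(3 8) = [13, 1, 10, 8, 2, 5, 6, 7, 3, 4, 9, 11, 12, 0]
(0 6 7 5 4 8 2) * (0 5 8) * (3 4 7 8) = (0 6 8 2 5 7 3 4) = [6, 1, 5, 4, 0, 7, 8, 3, 2]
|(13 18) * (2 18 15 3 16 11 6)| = 8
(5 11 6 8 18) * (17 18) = (5 11 6 8 17 18) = [0, 1, 2, 3, 4, 11, 8, 7, 17, 9, 10, 6, 12, 13, 14, 15, 16, 18, 5]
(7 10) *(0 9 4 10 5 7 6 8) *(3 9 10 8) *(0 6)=(0 10)(3 9 4 8 6)(5 7)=[10, 1, 2, 9, 8, 7, 3, 5, 6, 4, 0]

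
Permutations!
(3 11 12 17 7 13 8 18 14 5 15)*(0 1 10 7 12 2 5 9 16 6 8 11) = (0 1 10 7 13 11 2 5 15 3)(6 8 18 14 9 16)(12 17) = [1, 10, 5, 0, 4, 15, 8, 13, 18, 16, 7, 2, 17, 11, 9, 3, 6, 12, 14]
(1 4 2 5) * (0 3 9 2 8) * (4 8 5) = (0 3 9 2 4 5 1 8) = [3, 8, 4, 9, 5, 1, 6, 7, 0, 2]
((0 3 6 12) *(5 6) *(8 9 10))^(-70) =(12)(8 10 9)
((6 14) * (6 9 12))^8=(14)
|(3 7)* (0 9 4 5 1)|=|(0 9 4 5 1)(3 7)|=10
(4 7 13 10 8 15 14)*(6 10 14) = (4 7 13 14)(6 10 8 15) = [0, 1, 2, 3, 7, 5, 10, 13, 15, 9, 8, 11, 12, 14, 4, 6]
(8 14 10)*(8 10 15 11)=(8 14 15 11)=[0, 1, 2, 3, 4, 5, 6, 7, 14, 9, 10, 8, 12, 13, 15, 11]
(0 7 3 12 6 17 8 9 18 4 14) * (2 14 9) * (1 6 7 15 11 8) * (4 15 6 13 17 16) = (0 6 16 4 9 18 15 11 8 2 14)(1 13 17)(3 12 7) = [6, 13, 14, 12, 9, 5, 16, 3, 2, 18, 10, 8, 7, 17, 0, 11, 4, 1, 15]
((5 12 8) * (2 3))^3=(12)(2 3)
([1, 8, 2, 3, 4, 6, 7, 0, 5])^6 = [0, 1, 2, 3, 4, 5, 6, 7, 8]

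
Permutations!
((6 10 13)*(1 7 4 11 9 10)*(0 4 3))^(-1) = (0 3 7 1 6 13 10 9 11 4)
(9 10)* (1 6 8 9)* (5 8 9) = (1 6 9 10)(5 8) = [0, 6, 2, 3, 4, 8, 9, 7, 5, 10, 1]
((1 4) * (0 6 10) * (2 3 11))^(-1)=(0 10 6)(1 4)(2 11 3)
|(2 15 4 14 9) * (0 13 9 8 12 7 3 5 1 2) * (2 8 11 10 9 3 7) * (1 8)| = |(0 13 3 5 8 12 2 15 4 14 11 10 9)| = 13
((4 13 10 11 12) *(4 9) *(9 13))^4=((4 9)(10 11 12 13))^4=(13)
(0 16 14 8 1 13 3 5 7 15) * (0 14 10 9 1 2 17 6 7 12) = (0 16 10 9 1 13 3 5 12)(2 17 6 7 15 14 8) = [16, 13, 17, 5, 4, 12, 7, 15, 2, 1, 9, 11, 0, 3, 8, 14, 10, 6]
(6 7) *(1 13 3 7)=(1 13 3 7 6)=[0, 13, 2, 7, 4, 5, 1, 6, 8, 9, 10, 11, 12, 3]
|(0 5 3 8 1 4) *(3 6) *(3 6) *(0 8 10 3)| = 6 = |(0 5)(1 4 8)(3 10)|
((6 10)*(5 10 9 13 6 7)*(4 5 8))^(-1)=((4 5 10 7 8)(6 9 13))^(-1)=(4 8 7 10 5)(6 13 9)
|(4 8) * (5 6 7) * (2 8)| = |(2 8 4)(5 6 7)| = 3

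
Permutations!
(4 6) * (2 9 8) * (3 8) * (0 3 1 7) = (0 3 8 2 9 1 7)(4 6) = [3, 7, 9, 8, 6, 5, 4, 0, 2, 1]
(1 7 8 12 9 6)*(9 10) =(1 7 8 12 10 9 6) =[0, 7, 2, 3, 4, 5, 1, 8, 12, 6, 9, 11, 10]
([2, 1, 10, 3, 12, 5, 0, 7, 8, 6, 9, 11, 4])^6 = [2, 1, 10, 3, 4, 5, 0, 7, 8, 6, 9, 11, 12]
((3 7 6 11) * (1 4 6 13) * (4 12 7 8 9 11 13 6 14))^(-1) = (1 13 6 7 12)(3 11 9 8)(4 14)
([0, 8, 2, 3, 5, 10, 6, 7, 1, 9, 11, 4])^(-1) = [0, 8, 2, 3, 11, 4, 6, 7, 1, 9, 5, 10]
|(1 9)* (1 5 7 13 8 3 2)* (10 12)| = |(1 9 5 7 13 8 3 2)(10 12)| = 8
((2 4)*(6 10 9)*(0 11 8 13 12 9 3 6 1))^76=(0 1 9 12 13 8 11)(3 6 10)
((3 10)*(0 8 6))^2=((0 8 6)(3 10))^2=(10)(0 6 8)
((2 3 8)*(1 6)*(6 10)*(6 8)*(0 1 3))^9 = ((0 1 10 8 2)(3 6))^9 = (0 2 8 10 1)(3 6)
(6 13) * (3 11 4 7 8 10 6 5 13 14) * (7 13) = (3 11 4 13 5 7 8 10 6 14) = [0, 1, 2, 11, 13, 7, 14, 8, 10, 9, 6, 4, 12, 5, 3]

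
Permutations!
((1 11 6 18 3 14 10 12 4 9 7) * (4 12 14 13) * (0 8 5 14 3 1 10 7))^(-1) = ((0 8 5 14 7 10 3 13 4 9)(1 11 6 18))^(-1) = (0 9 4 13 3 10 7 14 5 8)(1 18 6 11)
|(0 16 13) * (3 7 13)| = 5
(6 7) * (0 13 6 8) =(0 13 6 7 8) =[13, 1, 2, 3, 4, 5, 7, 8, 0, 9, 10, 11, 12, 6]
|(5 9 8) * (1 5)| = |(1 5 9 8)| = 4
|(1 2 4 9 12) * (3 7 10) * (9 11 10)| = |(1 2 4 11 10 3 7 9 12)| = 9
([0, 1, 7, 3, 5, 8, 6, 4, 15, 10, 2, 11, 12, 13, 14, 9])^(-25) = [0, 1, 10, 3, 7, 4, 6, 2, 5, 15, 9, 11, 12, 13, 14, 8]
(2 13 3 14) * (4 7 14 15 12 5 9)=(2 13 3 15 12 5 9 4 7 14)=[0, 1, 13, 15, 7, 9, 6, 14, 8, 4, 10, 11, 5, 3, 2, 12]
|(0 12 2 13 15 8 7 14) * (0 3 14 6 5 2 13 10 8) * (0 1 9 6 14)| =|(0 12 13 15 1 9 6 5 2 10 8 7 14 3)| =14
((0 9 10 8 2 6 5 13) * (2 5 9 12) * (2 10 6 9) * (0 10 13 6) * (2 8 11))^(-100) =(0 2 10 12 9 11 13)(5 8 6)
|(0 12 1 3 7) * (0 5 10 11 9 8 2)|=|(0 12 1 3 7 5 10 11 9 8 2)|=11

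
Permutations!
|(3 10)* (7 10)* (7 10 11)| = 2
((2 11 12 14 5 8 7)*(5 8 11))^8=((2 5 11 12 14 8 7))^8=(2 5 11 12 14 8 7)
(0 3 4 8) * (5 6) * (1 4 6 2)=(0 3 6 5 2 1 4 8)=[3, 4, 1, 6, 8, 2, 5, 7, 0]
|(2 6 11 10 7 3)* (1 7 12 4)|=|(1 7 3 2 6 11 10 12 4)|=9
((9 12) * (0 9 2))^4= (12)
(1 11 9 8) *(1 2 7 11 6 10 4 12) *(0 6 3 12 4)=(0 6 10)(1 3 12)(2 7 11 9 8)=[6, 3, 7, 12, 4, 5, 10, 11, 2, 8, 0, 9, 1]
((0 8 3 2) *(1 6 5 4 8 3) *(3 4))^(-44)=(0 6)(1 2)(3 8)(4 5)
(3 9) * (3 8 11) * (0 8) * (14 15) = (0 8 11 3 9)(14 15) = [8, 1, 2, 9, 4, 5, 6, 7, 11, 0, 10, 3, 12, 13, 15, 14]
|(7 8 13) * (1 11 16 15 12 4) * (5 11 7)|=10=|(1 7 8 13 5 11 16 15 12 4)|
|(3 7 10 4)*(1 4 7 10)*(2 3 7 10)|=|(10)(1 4 7)(2 3)|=6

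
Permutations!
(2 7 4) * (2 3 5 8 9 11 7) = (3 5 8 9 11 7 4) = [0, 1, 2, 5, 3, 8, 6, 4, 9, 11, 10, 7]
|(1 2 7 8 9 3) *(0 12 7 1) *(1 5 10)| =|(0 12 7 8 9 3)(1 2 5 10)| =12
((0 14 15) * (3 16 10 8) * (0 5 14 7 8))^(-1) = ((0 7 8 3 16 10)(5 14 15))^(-1) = (0 10 16 3 8 7)(5 15 14)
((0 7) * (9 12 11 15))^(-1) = ((0 7)(9 12 11 15))^(-1) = (0 7)(9 15 11 12)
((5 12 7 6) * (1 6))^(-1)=((1 6 5 12 7))^(-1)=(1 7 12 5 6)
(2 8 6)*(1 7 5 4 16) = (1 7 5 4 16)(2 8 6) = [0, 7, 8, 3, 16, 4, 2, 5, 6, 9, 10, 11, 12, 13, 14, 15, 1]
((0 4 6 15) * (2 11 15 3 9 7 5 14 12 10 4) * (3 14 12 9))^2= ((0 2 11 15)(4 6 14 9 7 5 12 10))^2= (0 11)(2 15)(4 14 7 12)(5 10 6 9)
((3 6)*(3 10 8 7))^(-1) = ((3 6 10 8 7))^(-1) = (3 7 8 10 6)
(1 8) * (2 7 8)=(1 2 7 8)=[0, 2, 7, 3, 4, 5, 6, 8, 1]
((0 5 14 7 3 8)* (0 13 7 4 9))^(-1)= (0 9 4 14 5)(3 7 13 8)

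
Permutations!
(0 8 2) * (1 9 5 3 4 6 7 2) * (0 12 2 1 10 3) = (0 8 10 3 4 6 7 1 9 5)(2 12) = [8, 9, 12, 4, 6, 0, 7, 1, 10, 5, 3, 11, 2]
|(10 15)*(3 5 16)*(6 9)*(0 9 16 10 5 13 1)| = 21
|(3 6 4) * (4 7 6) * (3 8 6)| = 5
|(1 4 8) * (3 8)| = |(1 4 3 8)| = 4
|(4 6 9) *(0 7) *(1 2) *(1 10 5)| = 12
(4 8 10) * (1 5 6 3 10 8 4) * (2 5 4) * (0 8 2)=(0 8 2 5 6 3 10 1 4)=[8, 4, 5, 10, 0, 6, 3, 7, 2, 9, 1]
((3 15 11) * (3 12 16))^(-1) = (3 16 12 11 15)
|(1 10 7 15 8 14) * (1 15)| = |(1 10 7)(8 14 15)| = 3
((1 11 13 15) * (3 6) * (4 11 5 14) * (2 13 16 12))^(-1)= (1 15 13 2 12 16 11 4 14 5)(3 6)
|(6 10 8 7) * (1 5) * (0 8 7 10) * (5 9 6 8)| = |(0 5 1 9 6)(7 8 10)| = 15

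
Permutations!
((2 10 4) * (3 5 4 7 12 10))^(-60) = ((2 3 5 4)(7 12 10))^(-60) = (12)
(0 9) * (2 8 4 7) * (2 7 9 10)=(0 10 2 8 4 9)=[10, 1, 8, 3, 9, 5, 6, 7, 4, 0, 2]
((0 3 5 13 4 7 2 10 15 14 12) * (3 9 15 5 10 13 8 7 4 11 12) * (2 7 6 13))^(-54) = (0 5)(3 11)(6 15)(8 9)(10 12)(13 14)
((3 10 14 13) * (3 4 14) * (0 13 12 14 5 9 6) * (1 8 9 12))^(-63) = (0 8 12 13 9 14 4 6 1 5)(3 10)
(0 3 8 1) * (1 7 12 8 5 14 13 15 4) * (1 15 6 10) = [3, 0, 2, 5, 15, 14, 10, 12, 7, 9, 1, 11, 8, 6, 13, 4] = (0 3 5 14 13 6 10 1)(4 15)(7 12 8)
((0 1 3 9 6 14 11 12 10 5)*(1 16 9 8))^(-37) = (0 5 10 12 11 14 6 9 16)(1 8 3)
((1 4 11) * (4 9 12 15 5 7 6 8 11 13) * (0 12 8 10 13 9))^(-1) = (0 1 11 8 9 4 13 10 6 7 5 15 12)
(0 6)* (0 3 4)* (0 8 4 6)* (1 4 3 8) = [0, 4, 2, 6, 1, 5, 8, 7, 3] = (1 4)(3 6 8)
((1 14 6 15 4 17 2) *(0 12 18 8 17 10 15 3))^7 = (0 14 17 12 6 2 18 3 1 8)(4 10 15)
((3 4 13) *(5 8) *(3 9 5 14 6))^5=((3 4 13 9 5 8 14 6))^5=(3 8 13 6 5 4 14 9)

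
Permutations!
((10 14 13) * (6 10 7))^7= (6 14 7 10 13)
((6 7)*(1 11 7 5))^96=((1 11 7 6 5))^96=(1 11 7 6 5)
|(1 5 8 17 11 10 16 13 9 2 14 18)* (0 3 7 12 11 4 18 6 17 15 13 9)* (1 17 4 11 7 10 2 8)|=56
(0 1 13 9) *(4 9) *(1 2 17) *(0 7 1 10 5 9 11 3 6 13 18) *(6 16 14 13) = [2, 18, 17, 16, 11, 9, 6, 1, 8, 7, 5, 3, 12, 4, 13, 15, 14, 10, 0] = (0 2 17 10 5 9 7 1 18)(3 16 14 13 4 11)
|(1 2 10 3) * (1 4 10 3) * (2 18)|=6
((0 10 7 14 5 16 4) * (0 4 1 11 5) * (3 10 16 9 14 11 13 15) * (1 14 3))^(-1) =((0 16 14)(1 13 15)(3 10 7 11 5 9))^(-1) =(0 14 16)(1 15 13)(3 9 5 11 7 10)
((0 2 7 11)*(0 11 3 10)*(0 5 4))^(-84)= ((11)(0 2 7 3 10 5 4))^(-84)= (11)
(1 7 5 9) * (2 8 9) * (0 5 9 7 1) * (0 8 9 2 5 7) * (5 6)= (0 7 2 9 8)(5 6)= [7, 1, 9, 3, 4, 6, 5, 2, 0, 8]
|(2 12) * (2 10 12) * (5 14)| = |(5 14)(10 12)| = 2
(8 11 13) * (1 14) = [0, 14, 2, 3, 4, 5, 6, 7, 11, 9, 10, 13, 12, 8, 1] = (1 14)(8 11 13)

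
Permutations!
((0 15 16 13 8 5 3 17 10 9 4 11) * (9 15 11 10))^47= (0 11)(3 13 10 17 8 15 9 5 16 4)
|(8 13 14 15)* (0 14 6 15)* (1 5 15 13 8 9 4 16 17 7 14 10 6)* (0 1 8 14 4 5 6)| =|(0 10)(1 6 13 8 14)(4 16 17 7)(5 15 9)| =60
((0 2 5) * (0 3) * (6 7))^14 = ((0 2 5 3)(6 7))^14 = (7)(0 5)(2 3)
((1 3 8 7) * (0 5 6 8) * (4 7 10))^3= (0 8 7)(1 5 10)(3 6 4)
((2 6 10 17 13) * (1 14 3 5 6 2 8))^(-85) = (1 10 14 17 3 13 5 8 6)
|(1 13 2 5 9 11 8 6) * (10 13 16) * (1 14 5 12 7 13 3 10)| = |(1 16)(2 12 7 13)(3 10)(5 9 11 8 6 14)| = 12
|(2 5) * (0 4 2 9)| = |(0 4 2 5 9)| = 5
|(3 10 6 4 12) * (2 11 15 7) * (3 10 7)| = |(2 11 15 3 7)(4 12 10 6)| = 20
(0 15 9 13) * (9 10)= [15, 1, 2, 3, 4, 5, 6, 7, 8, 13, 9, 11, 12, 0, 14, 10]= (0 15 10 9 13)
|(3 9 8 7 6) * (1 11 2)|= |(1 11 2)(3 9 8 7 6)|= 15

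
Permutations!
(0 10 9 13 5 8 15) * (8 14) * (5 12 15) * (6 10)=[6, 1, 2, 3, 4, 14, 10, 7, 5, 13, 9, 11, 15, 12, 8, 0]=(0 6 10 9 13 12 15)(5 14 8)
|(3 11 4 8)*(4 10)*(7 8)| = 6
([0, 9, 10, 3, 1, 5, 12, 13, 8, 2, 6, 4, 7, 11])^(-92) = (1 11 7 6 2)(4 13 12 10 9)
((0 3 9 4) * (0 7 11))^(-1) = ((0 3 9 4 7 11))^(-1) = (0 11 7 4 9 3)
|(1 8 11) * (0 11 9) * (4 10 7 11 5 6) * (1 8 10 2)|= 11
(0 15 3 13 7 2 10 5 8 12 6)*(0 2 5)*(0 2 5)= (0 15 3 13 7)(2 10)(5 8 12 6)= [15, 1, 10, 13, 4, 8, 5, 0, 12, 9, 2, 11, 6, 7, 14, 3]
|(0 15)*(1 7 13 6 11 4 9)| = |(0 15)(1 7 13 6 11 4 9)| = 14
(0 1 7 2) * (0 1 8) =(0 8)(1 7 2) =[8, 7, 1, 3, 4, 5, 6, 2, 0]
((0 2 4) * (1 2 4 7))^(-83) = (0 4)(1 2 7)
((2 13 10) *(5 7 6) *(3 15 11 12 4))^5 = (15)(2 10 13)(5 6 7)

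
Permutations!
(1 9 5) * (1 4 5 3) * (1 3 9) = (9)(4 5) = [0, 1, 2, 3, 5, 4, 6, 7, 8, 9]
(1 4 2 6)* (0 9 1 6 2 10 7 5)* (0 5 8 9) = (1 4 10 7 8 9) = [0, 4, 2, 3, 10, 5, 6, 8, 9, 1, 7]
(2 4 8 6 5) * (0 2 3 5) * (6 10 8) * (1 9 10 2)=[1, 9, 4, 5, 6, 3, 0, 7, 2, 10, 8]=(0 1 9 10 8 2 4 6)(3 5)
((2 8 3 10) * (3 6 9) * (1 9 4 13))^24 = ((1 9 3 10 2 8 6 4 13))^24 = (1 6 10)(2 9 4)(3 13 8)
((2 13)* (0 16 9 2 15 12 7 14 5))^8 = (0 14 12 13 9)(2 16 5 7 15)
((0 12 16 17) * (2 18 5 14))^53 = (0 12 16 17)(2 18 5 14)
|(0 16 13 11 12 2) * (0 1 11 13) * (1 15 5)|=6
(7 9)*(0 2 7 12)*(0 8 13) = [2, 1, 7, 3, 4, 5, 6, 9, 13, 12, 10, 11, 8, 0] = (0 2 7 9 12 8 13)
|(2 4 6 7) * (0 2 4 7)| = |(0 2 7 4 6)| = 5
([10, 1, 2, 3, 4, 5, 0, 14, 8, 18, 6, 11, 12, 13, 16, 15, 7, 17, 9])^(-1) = [6, 1, 2, 3, 4, 5, 10, 16, 8, 18, 0, 11, 12, 13, 7, 15, 14, 17, 9]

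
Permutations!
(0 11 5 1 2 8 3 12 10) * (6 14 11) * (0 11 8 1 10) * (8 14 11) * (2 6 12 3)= (14)(0 12)(1 6 11 5 10 8 2)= [12, 6, 1, 3, 4, 10, 11, 7, 2, 9, 8, 5, 0, 13, 14]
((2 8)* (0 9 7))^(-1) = (0 7 9)(2 8)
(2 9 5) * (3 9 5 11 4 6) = (2 5)(3 9 11 4 6) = [0, 1, 5, 9, 6, 2, 3, 7, 8, 11, 10, 4]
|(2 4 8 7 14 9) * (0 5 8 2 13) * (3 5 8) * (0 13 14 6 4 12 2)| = 10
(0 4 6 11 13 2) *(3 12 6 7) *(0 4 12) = [12, 1, 4, 0, 7, 5, 11, 3, 8, 9, 10, 13, 6, 2] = (0 12 6 11 13 2 4 7 3)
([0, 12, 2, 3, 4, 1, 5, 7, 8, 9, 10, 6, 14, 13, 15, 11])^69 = (1 5 6 11 15 14 12)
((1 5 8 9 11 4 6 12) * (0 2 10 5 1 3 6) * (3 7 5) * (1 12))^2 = (0 10 6 12 5 9 4 2 3 1 7 8 11)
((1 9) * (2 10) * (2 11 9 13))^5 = ((1 13 2 10 11 9))^5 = (1 9 11 10 2 13)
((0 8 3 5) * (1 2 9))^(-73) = ((0 8 3 5)(1 2 9))^(-73) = (0 5 3 8)(1 9 2)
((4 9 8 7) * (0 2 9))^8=((0 2 9 8 7 4))^8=(0 9 7)(2 8 4)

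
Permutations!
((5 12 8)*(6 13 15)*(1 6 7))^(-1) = (1 7 15 13 6)(5 8 12)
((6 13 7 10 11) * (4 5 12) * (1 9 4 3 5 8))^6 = ((1 9 4 8)(3 5 12)(6 13 7 10 11))^6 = (1 4)(6 13 7 10 11)(8 9)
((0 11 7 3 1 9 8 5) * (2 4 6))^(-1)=(0 5 8 9 1 3 7 11)(2 6 4)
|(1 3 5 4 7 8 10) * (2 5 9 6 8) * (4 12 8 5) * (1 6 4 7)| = |(1 3 9 4)(2 7)(5 12 8 10 6)| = 20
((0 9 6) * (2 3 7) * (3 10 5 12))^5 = (0 6 9)(2 7 3 12 5 10)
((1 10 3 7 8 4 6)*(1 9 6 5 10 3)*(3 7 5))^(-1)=((1 7 8 4 3 5 10)(6 9))^(-1)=(1 10 5 3 4 8 7)(6 9)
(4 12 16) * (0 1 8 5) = (0 1 8 5)(4 12 16) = [1, 8, 2, 3, 12, 0, 6, 7, 5, 9, 10, 11, 16, 13, 14, 15, 4]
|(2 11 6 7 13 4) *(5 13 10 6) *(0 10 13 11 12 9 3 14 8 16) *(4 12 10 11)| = 15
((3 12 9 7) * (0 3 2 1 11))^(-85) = (0 9 1 3 7 11 12 2)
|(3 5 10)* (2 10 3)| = 2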